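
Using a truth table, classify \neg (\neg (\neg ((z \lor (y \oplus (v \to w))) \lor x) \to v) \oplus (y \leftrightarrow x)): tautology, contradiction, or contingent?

x | y | z | w | v | φ
- | - | - | - | - | -
F | F | F | F | F | F
F | F | F | F | T | F
F | F | F | T | F | F
F | F | F | T | T | F
F | F | T | F | F | F
F | F | T | F | T | F
F | F | T | T | F | F
F | F | T | T | T | F
F | T | F | F | F | F
F | T | F | F | T | T
F | T | F | T | F | F
F | T | F | T | T | T
F | T | T | F | F | T
F | T | T | F | T | T
F | T | T | T | F | T
F | T | T | T | T | T
T | F | F | F | F | T
T | F | F | F | T | T
T | F | F | T | F | T
T | F | F | T | T | T
T | F | T | F | F | T
T | F | T | F | T | T
T | F | T | T | F | T
T | F | T | T | T | T
T | T | F | F | F | F
T | T | F | F | T | F
T | T | F | T | F | F
T | T | F | T | T | F
T | T | T | F | F | F
T | T | T | F | T | F
T | T | T | T | F | F
T | T | T | T | T | F
14 of 32 rows are T, so the formula is contingent.

contingent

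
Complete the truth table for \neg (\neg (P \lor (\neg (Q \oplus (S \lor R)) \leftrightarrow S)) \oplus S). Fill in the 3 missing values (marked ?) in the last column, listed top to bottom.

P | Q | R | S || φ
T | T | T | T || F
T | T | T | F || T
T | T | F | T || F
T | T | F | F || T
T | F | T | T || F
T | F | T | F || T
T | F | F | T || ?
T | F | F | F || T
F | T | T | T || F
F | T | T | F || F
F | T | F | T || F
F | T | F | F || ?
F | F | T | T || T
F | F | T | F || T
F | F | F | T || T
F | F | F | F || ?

Row P=T, Q=F, R=F, S=T: \neg (P \lor (\neg (Q \oplus (S \lor R)) \leftrightarrow S)) = F, (\neg (P \lor (\neg (Q \oplus (S \lor R)) \leftrightarrow S)) \oplus S) = T, so the formula = F.
Row P=F, Q=T, R=F, S=F: \neg (P \lor (\neg (Q \oplus (S \lor R)) \leftrightarrow S)) = F, (\neg (P \lor (\neg (Q \oplus (S \lor R)) \leftrightarrow S)) \oplus S) = F, so the formula = T.
Row P=F, Q=F, R=F, S=F: \neg (P \lor (\neg (Q \oplus (S \lor R)) \leftrightarrow S)) = T, (\neg (P \lor (\neg (Q \oplus (S \lor R)) \leftrightarrow S)) \oplus S) = T, so the formula = F.

F, T, F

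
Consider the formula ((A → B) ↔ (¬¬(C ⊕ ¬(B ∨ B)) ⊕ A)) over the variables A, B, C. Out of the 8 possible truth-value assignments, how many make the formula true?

A | B | C || (A → B) | (B ∨ B) | ¬(B ∨ B) | (C ⊕ ¬(B ∨ B)) | ¬(C ⊕ ¬(B ∨ B)) | ¬¬(C ⊕ ¬(B ∨ B)) | (¬¬(C ⊕ ¬(B ∨ B)) ⊕ A) | φ
1 | 1 | 1 ||    1    |    1    |    0     |       1        |        0        |        1         |           0            | 0
1 | 1 | 0 ||    1    |    1    |    0     |       0        |        1        |        0         |           1            | 1
1 | 0 | 1 ||    0    |    0    |    1     |       0        |        1        |        0         |           1            | 0
1 | 0 | 0 ||    0    |    0    |    1     |       1        |        0        |        1         |           0            | 1
0 | 1 | 1 ||    1    |    1    |    0     |       1        |        0        |        1         |           1            | 1
0 | 1 | 0 ||    1    |    1    |    0     |       0        |        1        |        0         |           0            | 0
0 | 0 | 1 ||    1    |    0    |    1     |       0        |        1        |        0         |           0            | 0
0 | 0 | 0 ||    1    |    0    |    1     |       1        |        0        |        1         |           1            | 1
The formula is true on 4 of the 8 rows.

4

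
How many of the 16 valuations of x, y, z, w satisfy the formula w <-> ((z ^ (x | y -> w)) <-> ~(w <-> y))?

8

x  y  z  w     (x | y)  ((x | y) -> w)  (z ^ ((x | y) -> w))  (w <-> y)  ~(w <-> y)  φ
T  T  T  T        T           T                  F                T          F       T
T  T  T  F        T           F                  T                F          T       F
T  T  F  T        T           T                  T                T          F       F
T  T  F  F        T           F                  F                F          T       T
T  F  T  T        T           T                  F                F          T       F
T  F  T  F        T           F                  T                T          F       T
T  F  F  T        T           T                  T                F          T       T
T  F  F  F        T           F                  F                T          F       F
F  T  T  T        T           T                  F                T          F       T
F  T  T  F        T           F                  T                F          T       F
F  T  F  T        T           T                  T                T          F       F
F  T  F  F        T           F                  F                F          T       T
F  F  T  T        F           T                  F                F          T       F
F  F  T  F        F           T                  F                T          F       F
F  F  F  T        F           T                  T                F          T       T
F  F  F  F        F           T                  T                T          F       T
The formula is true on 8 of the 16 rows.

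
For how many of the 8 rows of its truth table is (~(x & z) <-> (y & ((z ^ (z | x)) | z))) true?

3

  x      y      z       (x & z)  ~(x & z)  (z | x)  (z ^ (z | x))  ((z ^ (z | x)) | z)  (y & ((z ^ (z | x)) | z))    φ  
False  False  False      False     True     False       False             False                   False            False
False  False   True      False     True      True       False              True                   False            False
False   True  False      False     True     False       False             False                   False            False
False   True   True      False     True      True       False              True                    True             True
 True  False  False      False     True      True        True              True                   False            False
 True  False   True       True    False      True       False              True                   False             True
 True   True  False      False     True      True        True              True                    True             True
 True   True   True       True    False      True       False              True                    True            False
The formula is true on 3 of the 8 rows.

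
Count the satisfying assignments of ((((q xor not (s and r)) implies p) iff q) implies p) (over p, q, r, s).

10

p | q | r | s | φ
- | - | - | - | -
F | F | F | F | F
F | F | F | T | F
F | F | T | F | F
F | F | T | T | T
F | T | F | F | F
F | T | F | T | F
F | T | T | F | F
F | T | T | T | T
T | F | F | F | T
T | F | F | T | T
T | F | T | F | T
T | F | T | T | T
T | T | F | F | T
T | T | F | T | T
T | T | T | F | T
T | T | T | T | T
The formula is true on 10 of the 16 rows.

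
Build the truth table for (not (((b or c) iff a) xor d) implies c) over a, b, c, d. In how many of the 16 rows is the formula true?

12

a | b | c | d || φ
0 | 0 | 0 | 0 || 1
0 | 0 | 0 | 1 || 0
0 | 0 | 1 | 0 || 1
0 | 0 | 1 | 1 || 1
0 | 1 | 0 | 0 || 0
0 | 1 | 0 | 1 || 1
0 | 1 | 1 | 0 || 1
0 | 1 | 1 | 1 || 1
1 | 0 | 0 | 0 || 0
1 | 0 | 0 | 1 || 1
1 | 0 | 1 | 0 || 1
1 | 0 | 1 | 1 || 1
1 | 1 | 0 | 0 || 1
1 | 1 | 0 | 1 || 0
1 | 1 | 1 | 0 || 1
1 | 1 | 1 | 1 || 1
The formula is true on 12 of the 16 rows.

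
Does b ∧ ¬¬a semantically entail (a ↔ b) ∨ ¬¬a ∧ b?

a | b || φ | ψ
T | T || T | T
T | F || F | F
F | T || F | F
F | F || F | T
In every row where φ is true, ψ is also true, so φ ⊨ ψ.

yes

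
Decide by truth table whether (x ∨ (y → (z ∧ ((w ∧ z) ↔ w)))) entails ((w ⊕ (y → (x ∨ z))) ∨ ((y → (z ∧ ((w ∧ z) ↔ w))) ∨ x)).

x  y  z  w  |  φ  ψ
0  0  0  0  |  1  1
0  0  0  1  |  1  1
0  0  1  0  |  1  1
0  0  1  1  |  1  1
0  1  0  0  |  0  0
0  1  0  1  |  0  1
0  1  1  0  |  1  1
0  1  1  1  |  1  1
1  0  0  0  |  1  1
1  0  0  1  |  1  1
1  0  1  0  |  1  1
1  0  1  1  |  1  1
1  1  0  0  |  1  1
1  1  0  1  |  1  1
1  1  1  0  |  1  1
1  1  1  1  |  1  1
In every row where φ is true, ψ is also true, so φ ⊨ ψ.

yes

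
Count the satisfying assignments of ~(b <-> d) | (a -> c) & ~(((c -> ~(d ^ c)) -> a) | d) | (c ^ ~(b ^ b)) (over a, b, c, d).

12

a | b | c | d | φ
- | - | - | - | -
1 | 1 | 1 | 1 | 0
1 | 1 | 1 | 0 | 1
1 | 1 | 0 | 1 | 1
1 | 1 | 0 | 0 | 1
1 | 0 | 1 | 1 | 1
1 | 0 | 1 | 0 | 0
1 | 0 | 0 | 1 | 1
1 | 0 | 0 | 0 | 1
0 | 1 | 1 | 1 | 0
0 | 1 | 1 | 0 | 1
0 | 1 | 0 | 1 | 1
0 | 1 | 0 | 0 | 1
0 | 0 | 1 | 1 | 1
0 | 0 | 1 | 0 | 0
0 | 0 | 0 | 1 | 1
0 | 0 | 0 | 0 | 1
The formula is true on 12 of the 16 rows.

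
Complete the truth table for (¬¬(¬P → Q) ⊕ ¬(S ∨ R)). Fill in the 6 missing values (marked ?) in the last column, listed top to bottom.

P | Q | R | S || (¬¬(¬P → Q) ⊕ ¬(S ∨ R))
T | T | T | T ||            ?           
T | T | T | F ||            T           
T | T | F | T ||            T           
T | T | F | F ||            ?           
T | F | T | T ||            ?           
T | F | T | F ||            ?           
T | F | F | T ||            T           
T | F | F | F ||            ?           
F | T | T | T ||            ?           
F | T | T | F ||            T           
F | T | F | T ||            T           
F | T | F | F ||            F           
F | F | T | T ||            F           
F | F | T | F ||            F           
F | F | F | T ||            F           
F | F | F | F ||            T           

Row P=T, Q=T, R=T, S=T: ¬¬(¬P → Q) = T, ¬(S ∨ R) = F, so (¬¬(¬P → Q) ⊕ ¬(S ∨ R)) = T.
Row P=T, Q=T, R=F, S=F: ¬¬(¬P → Q) = T, ¬(S ∨ R) = T, so (¬¬(¬P → Q) ⊕ ¬(S ∨ R)) = F.
Row P=T, Q=F, R=T, S=T: ¬¬(¬P → Q) = T, ¬(S ∨ R) = F, so (¬¬(¬P → Q) ⊕ ¬(S ∨ R)) = T.
Row P=T, Q=F, R=T, S=F: ¬¬(¬P → Q) = T, ¬(S ∨ R) = F, so (¬¬(¬P → Q) ⊕ ¬(S ∨ R)) = T.
Row P=T, Q=F, R=F, S=F: ¬¬(¬P → Q) = T, ¬(S ∨ R) = T, so (¬¬(¬P → Q) ⊕ ¬(S ∨ R)) = F.
Row P=F, Q=T, R=T, S=T: ¬¬(¬P → Q) = T, ¬(S ∨ R) = F, so (¬¬(¬P → Q) ⊕ ¬(S ∨ R)) = T.

T, F, T, T, F, T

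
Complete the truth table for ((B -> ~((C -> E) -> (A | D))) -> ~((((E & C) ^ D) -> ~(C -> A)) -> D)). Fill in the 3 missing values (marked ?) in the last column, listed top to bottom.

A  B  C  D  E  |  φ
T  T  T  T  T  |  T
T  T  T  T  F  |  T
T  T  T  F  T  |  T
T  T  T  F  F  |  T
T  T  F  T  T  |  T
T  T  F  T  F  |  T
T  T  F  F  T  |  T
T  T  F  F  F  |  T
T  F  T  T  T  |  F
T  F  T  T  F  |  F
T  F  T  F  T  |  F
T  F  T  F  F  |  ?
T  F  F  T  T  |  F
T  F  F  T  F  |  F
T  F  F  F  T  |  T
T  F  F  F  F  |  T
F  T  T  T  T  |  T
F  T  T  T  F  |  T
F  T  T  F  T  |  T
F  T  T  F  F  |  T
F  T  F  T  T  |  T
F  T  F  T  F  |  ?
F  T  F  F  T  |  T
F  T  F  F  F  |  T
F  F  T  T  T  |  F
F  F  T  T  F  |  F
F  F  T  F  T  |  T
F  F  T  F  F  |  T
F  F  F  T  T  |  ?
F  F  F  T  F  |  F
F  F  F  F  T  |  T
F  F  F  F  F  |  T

Row A=T, B=F, C=T, D=F, E=F: (B -> ~((C -> E) -> (A | D))) = T, ~((((E & C) ^ D) -> ~(C -> A)) -> D) = T, so the formula = T.
Row A=F, B=T, C=F, D=T, E=F: (B -> ~((C -> E) -> (A | D))) = F, ~((((E & C) ^ D) -> ~(C -> A)) -> D) = F, so the formula = T.
Row A=F, B=F, C=F, D=T, E=T: (B -> ~((C -> E) -> (A | D))) = T, ~((((E & C) ^ D) -> ~(C -> A)) -> D) = F, so the formula = F.

T, T, F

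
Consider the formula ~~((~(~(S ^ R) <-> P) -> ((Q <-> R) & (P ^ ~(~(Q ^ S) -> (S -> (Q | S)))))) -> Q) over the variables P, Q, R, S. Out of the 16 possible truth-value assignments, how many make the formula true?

P  Q  R  S     (S ^ R)  ~(S ^ R)  (~(S ^ R) <-> P)  ~(~(S ^ R) <-> P)  (Q <-> R)  (Q ^ S)  ~(Q ^ S)  (Q | S)  (S -> (Q | S))  (~(Q ^ S) -> (S -> (Q | S)))  φ
0  0  0  0        0        1             0                  1              1         0        1         0           1                      1                1
0  0  0  1        1        0             1                  0              1         1        0         1           1                      1                0
0  0  1  0        1        0             1                  0              0         0        1         0           1                      1                0
0  0  1  1        0        1             0                  1              0         1        0         1           1                      1                1
0  1  0  0        0        1             0                  1              0         1        0         1           1                      1                1
0  1  0  1        1        0             1                  0              0         0        1         1           1                      1                1
0  1  1  0        1        0             1                  0              1         1        0         1           1                      1                1
0  1  1  1        0        1             0                  1              1         0        1         1           1                      1                1
1  0  0  0        0        1             1                  0              1         0        1         0           1                      1                0
1  0  0  1        1        0             0                  1              1         1        0         1           1                      1                0
1  0  1  0        1        0             0                  1              0         0        1         0           1                      1                1
1  0  1  1        0        1             1                  0              0         1        0         1           1                      1                0
1  1  0  0        0        1             1                  0              0         1        0         1           1                      1                1
1  1  0  1        1        0             0                  1              0         0        1         1           1                      1                1
1  1  1  0        1        0             0                  1              1         1        0         1           1                      1                1
1  1  1  1        0        1             1                  0              1         0        1         1           1                      1                1
The formula is true on 11 of the 16 rows.

11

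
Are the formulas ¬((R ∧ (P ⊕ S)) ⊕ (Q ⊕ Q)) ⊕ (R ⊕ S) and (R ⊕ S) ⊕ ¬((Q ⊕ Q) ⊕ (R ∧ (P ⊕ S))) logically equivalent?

P | Q | R | S | φ | ψ
- | - | - | - | - | -
1 | 1 | 1 | 1 | 1 | 1
1 | 1 | 1 | 0 | 1 | 1
1 | 1 | 0 | 1 | 0 | 0
1 | 1 | 0 | 0 | 1 | 1
1 | 0 | 1 | 1 | 1 | 1
1 | 0 | 1 | 0 | 1 | 1
1 | 0 | 0 | 1 | 0 | 0
1 | 0 | 0 | 0 | 1 | 1
0 | 1 | 1 | 1 | 0 | 0
0 | 1 | 1 | 0 | 0 | 0
0 | 1 | 0 | 1 | 0 | 0
0 | 1 | 0 | 0 | 1 | 1
0 | 0 | 1 | 1 | 0 | 0
0 | 0 | 1 | 0 | 0 | 0
0 | 0 | 0 | 1 | 0 | 0
0 | 0 | 0 | 0 | 1 | 1
The columns for φ and ψ agree on every row, so they are logically equivalent.

equivalent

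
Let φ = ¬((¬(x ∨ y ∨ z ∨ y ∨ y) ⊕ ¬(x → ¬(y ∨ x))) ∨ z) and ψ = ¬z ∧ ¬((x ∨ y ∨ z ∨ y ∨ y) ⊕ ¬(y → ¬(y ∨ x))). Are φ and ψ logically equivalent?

not equivalent

x | y | z | φ | ψ
- | - | - | - | -
T | T | T | F | F
T | T | F | F | T
T | F | T | F | F
T | F | F | F | F
F | T | T | F | F
F | T | F | T | T
F | F | T | F | F
F | F | F | F | T
The columns differ at x=T, y=T, z=F (φ=F, ψ=T), so they are not equivalent.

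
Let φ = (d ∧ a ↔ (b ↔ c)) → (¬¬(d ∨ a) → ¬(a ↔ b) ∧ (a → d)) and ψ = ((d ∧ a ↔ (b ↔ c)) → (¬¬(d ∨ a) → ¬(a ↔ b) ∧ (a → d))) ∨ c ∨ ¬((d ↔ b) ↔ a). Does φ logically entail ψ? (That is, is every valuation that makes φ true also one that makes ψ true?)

yes

a  b  c  d  |  φ  ψ
F  F  F  F  |  T  T
F  F  F  T  |  T  T
F  F  T  F  |  T  T
F  F  T  T  |  F  T
F  T  F  F  |  T  T
F  T  F  T  |  T  T
F  T  T  F  |  T  T
F  T  T  T  |  T  T
T  F  F  F  |  T  T
T  F  F  T  |  T  T
T  F  T  F  |  F  T
T  F  T  T  |  T  T
T  T  F  F  |  F  T
T  T  F  T  |  T  T
T  T  T  F  |  T  T
T  T  T  T  |  F  T
In every row where φ is true, ψ is also true, so φ ⊨ ψ.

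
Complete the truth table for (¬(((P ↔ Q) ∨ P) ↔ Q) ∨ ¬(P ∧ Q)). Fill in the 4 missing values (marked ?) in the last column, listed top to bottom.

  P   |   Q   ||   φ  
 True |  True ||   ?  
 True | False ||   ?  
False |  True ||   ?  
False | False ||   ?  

False, True, True, True

Row P=True, Q=True: ¬(((P ↔ Q) ∨ P) ↔ Q) = False, ¬(P ∧ Q) = False, so the formula = False.
Row P=True, Q=False: ¬(((P ↔ Q) ∨ P) ↔ Q) = True, ¬(P ∧ Q) = True, so the formula = True.
Row P=False, Q=True: ¬(((P ↔ Q) ∨ P) ↔ Q) = True, ¬(P ∧ Q) = True, so the formula = True.
Row P=False, Q=False: ¬(((P ↔ Q) ∨ P) ↔ Q) = True, ¬(P ∧ Q) = True, so the formula = True.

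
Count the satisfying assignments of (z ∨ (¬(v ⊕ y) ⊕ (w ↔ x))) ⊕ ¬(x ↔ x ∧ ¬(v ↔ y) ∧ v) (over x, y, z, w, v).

18

x | y | z | w | v | φ
- | - | - | - | - | -
1 | 1 | 1 | 1 | 1 | 0
1 | 1 | 1 | 1 | 0 | 0
1 | 1 | 1 | 0 | 1 | 0
1 | 1 | 1 | 0 | 0 | 0
1 | 1 | 0 | 1 | 1 | 1
1 | 1 | 0 | 1 | 0 | 0
1 | 1 | 0 | 0 | 1 | 0
1 | 1 | 0 | 0 | 0 | 1
1 | 0 | 1 | 1 | 1 | 1
1 | 0 | 1 | 1 | 0 | 0
1 | 0 | 1 | 0 | 1 | 1
1 | 0 | 1 | 0 | 0 | 0
1 | 0 | 0 | 1 | 1 | 1
1 | 0 | 0 | 1 | 0 | 1
1 | 0 | 0 | 0 | 1 | 0
1 | 0 | 0 | 0 | 0 | 0
0 | 1 | 1 | 1 | 1 | 1
0 | 1 | 1 | 1 | 0 | 1
0 | 1 | 1 | 0 | 1 | 1
0 | 1 | 1 | 0 | 0 | 1
0 | 1 | 0 | 1 | 1 | 1
0 | 1 | 0 | 1 | 0 | 0
0 | 1 | 0 | 0 | 1 | 0
0 | 1 | 0 | 0 | 0 | 1
0 | 0 | 1 | 1 | 1 | 1
0 | 0 | 1 | 1 | 0 | 1
0 | 0 | 1 | 0 | 1 | 1
0 | 0 | 1 | 0 | 0 | 1
0 | 0 | 0 | 1 | 1 | 0
0 | 0 | 0 | 1 | 0 | 1
0 | 0 | 0 | 0 | 1 | 1
0 | 0 | 0 | 0 | 0 | 0
The formula is true on 18 of the 32 rows.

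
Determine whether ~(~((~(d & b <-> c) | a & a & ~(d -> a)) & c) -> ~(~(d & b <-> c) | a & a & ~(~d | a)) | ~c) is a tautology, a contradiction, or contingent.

contradiction

a  b  c  d     (d & b)  ((d & b) <-> c)  ~((d & b) <-> c)  (a & a)  (d -> a)  ~(d -> a)  ((a & a) & ~(d -> a))  ~d  (~d | a)  ~(~d | a)  ((a & a) & ~(~d | a))  ~c  φ
0  0  0  0        0            1                0             0        1          0                0            1      1          0                0            1   0
0  0  0  1        0            1                0             0        0          1                0            0      0          1                0            1   0
0  0  1  0        0            0                1             0        1          0                0            1      1          0                0            0   0
0  0  1  1        0            0                1             0        0          1                0            0      0          1                0            0   0
0  1  0  0        0            1                0             0        1          0                0            1      1          0                0            1   0
0  1  0  1        1            0                1             0        0          1                0            0      0          1                0            1   0
0  1  1  0        0            0                1             0        1          0                0            1      1          0                0            0   0
0  1  1  1        1            1                0             0        0          1                0            0      0          1                0            0   0
1  0  0  0        0            1                0             1        1          0                0            1      1          0                0            1   0
1  0  0  1        0            1                0             1        1          0                0            0      1          0                0            1   0
1  0  1  0        0            0                1             1        1          0                0            1      1          0                0            0   0
1  0  1  1        0            0                1             1        1          0                0            0      1          0                0            0   0
1  1  0  0        0            1                0             1        1          0                0            1      1          0                0            1   0
1  1  0  1        1            0                1             1        1          0                0            0      1          0                0            1   0
1  1  1  0        0            0                1             1        1          0                0            1      1          0                0            0   0
1  1  1  1        1            1                0             1        1          0                0            0      1          0                0            0   0
Every row is 0, so the formula is a contradiction.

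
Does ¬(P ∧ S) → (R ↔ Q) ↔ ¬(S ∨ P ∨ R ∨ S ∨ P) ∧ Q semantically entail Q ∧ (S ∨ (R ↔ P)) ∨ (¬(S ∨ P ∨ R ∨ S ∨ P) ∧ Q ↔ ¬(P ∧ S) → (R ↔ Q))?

P  Q  R  S  |  φ  ψ
T  T  T  T  |  F  T
T  T  T  F  |  F  T
T  T  F  T  |  F  T
T  T  F  F  |  T  T
T  F  T  T  |  F  F
T  F  T  F  |  T  T
T  F  F  T  |  F  F
T  F  F  F  |  F  F
F  T  T  T  |  F  T
F  T  T  F  |  F  F
F  T  F  T  |  T  T
F  T  F  F  |  F  T
F  F  T  T  |  T  T
F  F  T  F  |  T  T
F  F  F  T  |  F  F
F  F  F  F  |  F  F
In every row where φ is true, ψ is also true, so φ ⊨ ψ.

yes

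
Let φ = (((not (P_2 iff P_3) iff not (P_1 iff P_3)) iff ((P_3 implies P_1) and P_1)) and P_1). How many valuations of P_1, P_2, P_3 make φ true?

P_1 | P_2 | P_3 || (P_2 iff P_3) | not (P_2 iff P_3) | (P_1 iff P_3) | not (P_1 iff P_3) | (P_3 implies P_1) | ((P_3 implies P_1) and P_1) | φ
 T  |  T  |  T  ||       T       |         F         |       T       |         F         |         T         |              T              | T
 T  |  T  |  F  ||       F       |         T         |       F       |         T         |         T         |              T              | T
 T  |  F  |  T  ||       F       |         T         |       T       |         F         |         T         |              T              | F
 T  |  F  |  F  ||       T       |         F         |       F       |         T         |         T         |              T              | F
 F  |  T  |  T  ||       T       |         F         |       F       |         T         |         F         |              F              | F
 F  |  T  |  F  ||       F       |         T         |       T       |         F         |         T         |              F              | F
 F  |  F  |  T  ||       F       |         T         |       F       |         T         |         F         |              F              | F
 F  |  F  |  F  ||       T       |         F         |       T       |         F         |         T         |              F              | F
The formula is true on 2 of the 8 rows.

2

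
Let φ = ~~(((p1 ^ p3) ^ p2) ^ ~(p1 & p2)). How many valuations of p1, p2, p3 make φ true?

p1 | p2 | p3 || (p1 ^ p3) | ((p1 ^ p3) ^ p2) | (p1 & p2) | ~(p1 & p2) | φ
0  | 0  | 0  ||     0     |        0         |     0     |     1      | 1
0  | 0  | 1  ||     1     |        1         |     0     |     1      | 0
0  | 1  | 0  ||     0     |        1         |     0     |     1      | 0
0  | 1  | 1  ||     1     |        0         |     0     |     1      | 1
1  | 0  | 0  ||     1     |        1         |     0     |     1      | 0
1  | 0  | 1  ||     0     |        0         |     0     |     1      | 1
1  | 1  | 0  ||     1     |        0         |     1     |     0      | 0
1  | 1  | 1  ||     0     |        1         |     1     |     0      | 1
The formula is true on 4 of the 8 rows.

4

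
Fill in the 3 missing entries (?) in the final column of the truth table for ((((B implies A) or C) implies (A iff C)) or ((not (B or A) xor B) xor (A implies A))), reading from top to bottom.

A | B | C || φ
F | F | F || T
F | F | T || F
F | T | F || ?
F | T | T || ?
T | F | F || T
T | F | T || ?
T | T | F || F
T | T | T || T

T, F, T

Row A=F, B=T, C=F: (((B implies A) or C) implies (A iff C)) = T, ((not (B or A) xor B) xor (A implies A)) = F, so the formula = T.
Row A=F, B=T, C=T: (((B implies A) or C) implies (A iff C)) = F, ((not (B or A) xor B) xor (A implies A)) = F, so the formula = F.
Row A=T, B=F, C=T: (((B implies A) or C) implies (A iff C)) = T, ((not (B or A) xor B) xor (A implies A)) = T, so the formula = T.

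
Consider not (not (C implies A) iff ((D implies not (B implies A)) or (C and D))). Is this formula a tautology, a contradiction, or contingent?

A | B | C | D | (C implies A) | not (C implies A) | (B implies A) | not (B implies A) | (C and D) | φ
- | - | - | - | ------------- | ----------------- | ------------- | ----------------- | --------- | -
0 | 0 | 0 | 0 |       1       |         0         |       1       |         0         |     0     | 1
0 | 0 | 0 | 1 |       1       |         0         |       1       |         0         |     0     | 0
0 | 0 | 1 | 0 |       0       |         1         |       1       |         0         |     0     | 0
0 | 0 | 1 | 1 |       0       |         1         |       1       |         0         |     1     | 0
0 | 1 | 0 | 0 |       1       |         0         |       0       |         1         |     0     | 1
0 | 1 | 0 | 1 |       1       |         0         |       0       |         1         |     0     | 1
0 | 1 | 1 | 0 |       0       |         1         |       0       |         1         |     0     | 0
0 | 1 | 1 | 1 |       0       |         1         |       0       |         1         |     1     | 0
1 | 0 | 0 | 0 |       1       |         0         |       1       |         0         |     0     | 1
1 | 0 | 0 | 1 |       1       |         0         |       1       |         0         |     0     | 0
1 | 0 | 1 | 0 |       1       |         0         |       1       |         0         |     0     | 1
1 | 0 | 1 | 1 |       1       |         0         |       1       |         0         |     1     | 1
1 | 1 | 0 | 0 |       1       |         0         |       1       |         0         |     0     | 1
1 | 1 | 0 | 1 |       1       |         0         |       1       |         0         |     0     | 0
1 | 1 | 1 | 0 |       1       |         0         |       1       |         0         |     0     | 1
1 | 1 | 1 | 1 |       1       |         0         |       1       |         0         |     1     | 1
9 of 16 rows are 1, so the formula is contingent.

contingent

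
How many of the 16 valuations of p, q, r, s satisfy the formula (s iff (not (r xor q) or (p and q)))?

  p   |   q   |   r   |   s   | (r xor q) | not (r xor q) | (p and q) | (not (r xor q) or (p and q)) |   φ  
----- | ----- | ----- | ----- | --------- | ------------- | --------- | ---------------------------- | -----
 True |  True |  True |  True |   False   |      True     |    True   |             True             |  True
 True |  True |  True | False |   False   |      True     |    True   |             True             | False
 True |  True | False |  True |    True   |     False     |    True   |             True             |  True
 True |  True | False | False |    True   |     False     |    True   |             True             | False
 True | False |  True |  True |    True   |     False     |   False   |            False             | False
 True | False |  True | False |    True   |     False     |   False   |            False             |  True
 True | False | False |  True |   False   |      True     |   False   |             True             |  True
 True | False | False | False |   False   |      True     |   False   |             True             | False
False |  True |  True |  True |   False   |      True     |   False   |             True             |  True
False |  True |  True | False |   False   |      True     |   False   |             True             | False
False |  True | False |  True |    True   |     False     |   False   |            False             | False
False |  True | False | False |    True   |     False     |   False   |            False             |  True
False | False |  True |  True |    True   |     False     |   False   |            False             | False
False | False |  True | False |    True   |     False     |   False   |            False             |  True
False | False | False |  True |   False   |      True     |   False   |             True             |  True
False | False | False | False |   False   |      True     |   False   |             True             | False
The formula is true on 8 of the 16 rows.

8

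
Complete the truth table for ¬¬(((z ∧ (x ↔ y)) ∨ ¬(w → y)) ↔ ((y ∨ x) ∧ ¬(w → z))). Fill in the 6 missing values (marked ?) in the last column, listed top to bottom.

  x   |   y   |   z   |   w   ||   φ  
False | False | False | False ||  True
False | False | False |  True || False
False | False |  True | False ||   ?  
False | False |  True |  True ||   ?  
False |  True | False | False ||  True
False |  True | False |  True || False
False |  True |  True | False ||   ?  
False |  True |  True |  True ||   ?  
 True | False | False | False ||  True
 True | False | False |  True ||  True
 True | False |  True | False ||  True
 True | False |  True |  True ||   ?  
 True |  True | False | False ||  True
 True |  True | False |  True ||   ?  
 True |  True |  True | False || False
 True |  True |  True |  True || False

Row x=False, y=False, z=True, w=False: (((z ∧ (x ↔ y)) ∨ ¬(w → y)) ↔ ((y ∨ x) ∧ ¬(w → z))) = False, ¬(((z ∧ (x ↔ y)) ∨ ¬(w → y)) ↔ ((y ∨ x) ∧ ¬(w → z))) = True, so the formula = False.
Row x=False, y=False, z=True, w=True: (((z ∧ (x ↔ y)) ∨ ¬(w → y)) ↔ ((y ∨ x) ∧ ¬(w → z))) = False, ¬(((z ∧ (x ↔ y)) ∨ ¬(w → y)) ↔ ((y ∨ x) ∧ ¬(w → z))) = True, so the formula = False.
Row x=False, y=True, z=True, w=False: (((z ∧ (x ↔ y)) ∨ ¬(w → y)) ↔ ((y ∨ x) ∧ ¬(w → z))) = True, ¬(((z ∧ (x ↔ y)) ∨ ¬(w → y)) ↔ ((y ∨ x) ∧ ¬(w → z))) = False, so the formula = True.
Row x=False, y=True, z=True, w=True: (((z ∧ (x ↔ y)) ∨ ¬(w → y)) ↔ ((y ∨ x) ∧ ¬(w → z))) = True, ¬(((z ∧ (x ↔ y)) ∨ ¬(w → y)) ↔ ((y ∨ x) ∧ ¬(w → z))) = False, so the formula = True.
Row x=True, y=False, z=True, w=True: (((z ∧ (x ↔ y)) ∨ ¬(w → y)) ↔ ((y ∨ x) ∧ ¬(w → z))) = False, ¬(((z ∧ (x ↔ y)) ∨ ¬(w → y)) ↔ ((y ∨ x) ∧ ¬(w → z))) = True, so the formula = False.
Row x=True, y=True, z=False, w=True: (((z ∧ (x ↔ y)) ∨ ¬(w → y)) ↔ ((y ∨ x) ∧ ¬(w → z))) = False, ¬(((z ∧ (x ↔ y)) ∨ ¬(w → y)) ↔ ((y ∨ x) ∧ ¬(w → z))) = True, so the formula = False.

False, False, True, True, False, False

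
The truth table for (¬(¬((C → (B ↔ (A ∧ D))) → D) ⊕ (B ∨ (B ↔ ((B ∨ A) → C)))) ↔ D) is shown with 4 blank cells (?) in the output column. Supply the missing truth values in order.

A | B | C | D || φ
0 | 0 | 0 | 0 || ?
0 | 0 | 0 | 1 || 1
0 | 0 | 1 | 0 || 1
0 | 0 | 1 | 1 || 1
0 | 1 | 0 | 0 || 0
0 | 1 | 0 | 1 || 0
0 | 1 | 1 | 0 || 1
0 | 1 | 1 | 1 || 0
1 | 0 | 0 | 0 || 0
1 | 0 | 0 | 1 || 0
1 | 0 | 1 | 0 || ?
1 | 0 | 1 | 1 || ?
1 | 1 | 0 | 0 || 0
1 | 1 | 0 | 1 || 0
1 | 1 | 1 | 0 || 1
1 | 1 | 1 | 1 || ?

1, 1, 1, 0

Row A=0, B=0, C=0, D=0: ¬(¬((C → (B ↔ (A ∧ D))) → D) ⊕ (B ∨ (B ↔ ((B ∨ A) → C)))) = 0, so the formula = 1.
Row A=1, B=0, C=1, D=0: ¬(¬((C → (B ↔ (A ∧ D))) → D) ⊕ (B ∨ (B ↔ ((B ∨ A) → C)))) = 0, so the formula = 1.
Row A=1, B=0, C=1, D=1: ¬(¬((C → (B ↔ (A ∧ D))) → D) ⊕ (B ∨ (B ↔ ((B ∨ A) → C)))) = 1, so the formula = 1.
Row A=1, B=1, C=1, D=1: ¬(¬((C → (B ↔ (A ∧ D))) → D) ⊕ (B ∨ (B ↔ ((B ∨ A) → C)))) = 0, so the formula = 0.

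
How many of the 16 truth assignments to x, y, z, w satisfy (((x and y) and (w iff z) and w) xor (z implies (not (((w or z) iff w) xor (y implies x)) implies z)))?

15

  x   |   y   |   z   |   w   | (x and y) | (w iff z) | (w or z) | ((w or z) iff w) | (y implies x) |   φ  
----- | ----- | ----- | ----- | --------- | --------- | -------- | ---------------- | ------------- | -----
 True |  True |  True |  True |    True   |    True   |   True   |       True       |      True     | False
 True |  True |  True | False |    True   |   False   |   True   |      False       |      True     |  True
 True |  True | False |  True |    True   |   False   |   True   |       True       |      True     |  True
 True |  True | False | False |    True   |    True   |  False   |       True       |      True     |  True
 True | False |  True |  True |   False   |    True   |   True   |       True       |      True     |  True
 True | False |  True | False |   False   |   False   |   True   |      False       |      True     |  True
 True | False | False |  True |   False   |   False   |   True   |       True       |      True     |  True
 True | False | False | False |   False   |    True   |  False   |       True       |      True     |  True
False |  True |  True |  True |   False   |    True   |   True   |       True       |     False     |  True
False |  True |  True | False |   False   |   False   |   True   |      False       |     False     |  True
False |  True | False |  True |   False   |   False   |   True   |       True       |     False     |  True
False |  True | False | False |   False   |    True   |  False   |       True       |     False     |  True
False | False |  True |  True |   False   |    True   |   True   |       True       |      True     |  True
False | False |  True | False |   False   |   False   |   True   |      False       |      True     |  True
False | False | False |  True |   False   |   False   |   True   |       True       |      True     |  True
False | False | False | False |   False   |    True   |  False   |       True       |      True     |  True
The formula is true on 15 of the 16 rows.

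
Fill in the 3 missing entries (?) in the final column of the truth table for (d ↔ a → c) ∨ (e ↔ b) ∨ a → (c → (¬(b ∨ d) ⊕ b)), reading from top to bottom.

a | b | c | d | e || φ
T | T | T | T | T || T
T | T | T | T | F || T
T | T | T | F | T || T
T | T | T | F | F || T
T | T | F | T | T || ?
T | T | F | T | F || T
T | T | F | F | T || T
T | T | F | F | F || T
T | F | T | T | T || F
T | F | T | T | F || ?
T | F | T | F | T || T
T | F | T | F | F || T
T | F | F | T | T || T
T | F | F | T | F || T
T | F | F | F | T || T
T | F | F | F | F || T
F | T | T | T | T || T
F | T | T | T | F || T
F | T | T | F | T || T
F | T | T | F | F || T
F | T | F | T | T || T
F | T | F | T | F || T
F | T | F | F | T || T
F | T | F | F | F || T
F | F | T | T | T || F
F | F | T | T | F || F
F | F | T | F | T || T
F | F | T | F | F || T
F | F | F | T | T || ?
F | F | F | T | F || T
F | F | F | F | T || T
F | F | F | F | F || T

T, F, T

Row a=T, b=T, c=F, d=T, e=T: ((d ↔ a → c) ∨ (e ↔ b) ∨ a) = T, (c → (¬(b ∨ d) ⊕ b)) = T, so the formula = T.
Row a=T, b=F, c=T, d=T, e=F: ((d ↔ a → c) ∨ (e ↔ b) ∨ a) = T, (c → (¬(b ∨ d) ⊕ b)) = F, so the formula = F.
Row a=F, b=F, c=F, d=T, e=T: ((d ↔ a → c) ∨ (e ↔ b) ∨ a) = T, (c → (¬(b ∨ d) ⊕ b)) = T, so the formula = T.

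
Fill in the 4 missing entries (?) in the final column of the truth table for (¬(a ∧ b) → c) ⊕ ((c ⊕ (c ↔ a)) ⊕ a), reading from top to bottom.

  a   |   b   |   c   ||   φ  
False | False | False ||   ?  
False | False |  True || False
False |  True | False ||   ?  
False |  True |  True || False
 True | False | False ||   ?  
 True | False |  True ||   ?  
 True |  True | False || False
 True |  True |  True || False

Row a=False, b=False, c=False: (¬(a ∧ b) → c) = False, ((c ⊕ (c ↔ a)) ⊕ a) = True, so the formula = True.
Row a=False, b=True, c=False: (¬(a ∧ b) → c) = False, ((c ⊕ (c ↔ a)) ⊕ a) = True, so the formula = True.
Row a=True, b=False, c=False: (¬(a ∧ b) → c) = False, ((c ⊕ (c ↔ a)) ⊕ a) = True, so the formula = True.
Row a=True, b=False, c=True: (¬(a ∧ b) → c) = True, ((c ⊕ (c ↔ a)) ⊕ a) = True, so the formula = False.

True, True, True, False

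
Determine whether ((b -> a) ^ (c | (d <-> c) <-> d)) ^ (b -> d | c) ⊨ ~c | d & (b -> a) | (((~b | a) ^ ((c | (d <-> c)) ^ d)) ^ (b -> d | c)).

no

  a      b      c      d    |    φ      ψ  
False  False  False  False  |  False   True
False  False  False   True  |  False   True
False  False   True  False  |  False   True
False  False   True   True  |   True   True
False   True  False  False  |  False   True
False   True  False   True  |   True   True
False   True   True  False  |   True  False
False   True   True   True  |  False   True
 True  False  False  False  |  False   True
 True  False  False   True  |  False   True
 True  False   True  False  |  False   True
 True  False   True   True  |   True   True
 True   True  False  False  |   True   True
 True   True  False   True  |  False   True
 True   True   True  False  |  False   True
 True   True   True   True  |   True   True
At a=False, b=True, c=True, d=False we have φ true but ψ false, so φ does not entail ψ.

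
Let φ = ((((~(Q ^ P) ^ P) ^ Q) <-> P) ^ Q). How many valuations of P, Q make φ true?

P  Q  |  φ
0  0  |  0
0  1  |  1
1  0  |  1
1  1  |  0
The formula is true on 2 of the 4 rows.

2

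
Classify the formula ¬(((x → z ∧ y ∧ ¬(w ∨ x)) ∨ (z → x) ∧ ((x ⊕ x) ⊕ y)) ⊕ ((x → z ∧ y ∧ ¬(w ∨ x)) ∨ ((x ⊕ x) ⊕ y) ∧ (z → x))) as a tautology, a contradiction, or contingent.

x  y  z  w  |  (w ∨ x)  ¬(w ∨ x)  (z ∧ y ∧ ¬(w ∨ x))  (x → (z ∧ y ∧ ¬(w ∨ x)))  (z → x)  (x ⊕ x)  ((x ⊕ x) ⊕ y)  ((z → x) ∧ ((x ⊕ x) ⊕ y))  (((x ⊕ x) ⊕ y) ∧ (z → x))  φ
0  0  0  0  |     0        1              0                      1                 1        0           0                    0                          0              1
0  0  0  1  |     1        0              0                      1                 1        0           0                    0                          0              1
0  0  1  0  |     0        1              0                      1                 0        0           0                    0                          0              1
0  0  1  1  |     1        0              0                      1                 0        0           0                    0                          0              1
0  1  0  0  |     0        1              0                      1                 1        0           1                    1                          1              1
0  1  0  1  |     1        0              0                      1                 1        0           1                    1                          1              1
0  1  1  0  |     0        1              1                      1                 0        0           1                    0                          0              1
0  1  1  1  |     1        0              0                      1                 0        0           1                    0                          0              1
1  0  0  0  |     1        0              0                      0                 1        0           0                    0                          0              1
1  0  0  1  |     1        0              0                      0                 1        0           0                    0                          0              1
1  0  1  0  |     1        0              0                      0                 1        0           0                    0                          0              1
1  0  1  1  |     1        0              0                      0                 1        0           0                    0                          0              1
1  1  0  0  |     1        0              0                      0                 1        0           1                    1                          1              1
1  1  0  1  |     1        0              0                      0                 1        0           1                    1                          1              1
1  1  1  0  |     1        0              0                      0                 1        0           1                    1                          1              1
1  1  1  1  |     1        0              0                      0                 1        0           1                    1                          1              1
Every row is 1, so the formula is a tautology.

tautology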